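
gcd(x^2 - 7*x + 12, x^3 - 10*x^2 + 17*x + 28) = x - 4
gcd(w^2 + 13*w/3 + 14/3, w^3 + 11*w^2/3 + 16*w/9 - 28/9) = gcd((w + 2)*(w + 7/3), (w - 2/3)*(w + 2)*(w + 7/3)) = w^2 + 13*w/3 + 14/3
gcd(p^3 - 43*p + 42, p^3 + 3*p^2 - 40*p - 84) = p^2 + p - 42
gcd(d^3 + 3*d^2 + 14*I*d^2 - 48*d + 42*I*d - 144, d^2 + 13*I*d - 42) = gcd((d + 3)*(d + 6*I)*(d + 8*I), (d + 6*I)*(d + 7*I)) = d + 6*I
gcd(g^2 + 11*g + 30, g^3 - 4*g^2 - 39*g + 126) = g + 6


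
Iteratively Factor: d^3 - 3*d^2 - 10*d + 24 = (d - 4)*(d^2 + d - 6) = (d - 4)*(d + 3)*(d - 2)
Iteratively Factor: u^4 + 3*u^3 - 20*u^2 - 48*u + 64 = (u - 4)*(u^3 + 7*u^2 + 8*u - 16) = (u - 4)*(u + 4)*(u^2 + 3*u - 4) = (u - 4)*(u + 4)^2*(u - 1)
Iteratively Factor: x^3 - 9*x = (x + 3)*(x^2 - 3*x) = (x - 3)*(x + 3)*(x)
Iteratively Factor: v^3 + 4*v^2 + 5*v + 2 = (v + 1)*(v^2 + 3*v + 2) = (v + 1)^2*(v + 2)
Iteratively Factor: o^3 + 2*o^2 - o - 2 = (o + 1)*(o^2 + o - 2) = (o + 1)*(o + 2)*(o - 1)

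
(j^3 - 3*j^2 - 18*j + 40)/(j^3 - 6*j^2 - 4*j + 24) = (j^2 - j - 20)/(j^2 - 4*j - 12)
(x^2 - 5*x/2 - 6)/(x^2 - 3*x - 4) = (x + 3/2)/(x + 1)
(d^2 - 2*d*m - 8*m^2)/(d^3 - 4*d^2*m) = (d + 2*m)/d^2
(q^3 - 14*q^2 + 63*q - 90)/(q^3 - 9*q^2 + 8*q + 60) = (q - 3)/(q + 2)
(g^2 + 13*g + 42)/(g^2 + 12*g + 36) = (g + 7)/(g + 6)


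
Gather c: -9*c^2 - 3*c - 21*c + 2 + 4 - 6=-9*c^2 - 24*c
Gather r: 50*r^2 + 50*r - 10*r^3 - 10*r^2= -10*r^3 + 40*r^2 + 50*r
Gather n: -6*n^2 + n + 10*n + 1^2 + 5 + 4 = -6*n^2 + 11*n + 10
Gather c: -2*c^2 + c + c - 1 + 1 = -2*c^2 + 2*c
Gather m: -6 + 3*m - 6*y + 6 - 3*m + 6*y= 0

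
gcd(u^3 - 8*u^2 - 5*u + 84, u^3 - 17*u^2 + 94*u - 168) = u^2 - 11*u + 28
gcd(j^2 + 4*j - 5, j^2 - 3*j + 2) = j - 1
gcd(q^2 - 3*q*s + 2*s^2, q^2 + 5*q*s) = 1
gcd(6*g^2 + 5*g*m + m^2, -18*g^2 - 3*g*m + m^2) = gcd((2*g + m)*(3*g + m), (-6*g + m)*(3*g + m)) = 3*g + m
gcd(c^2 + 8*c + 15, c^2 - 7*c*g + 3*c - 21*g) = c + 3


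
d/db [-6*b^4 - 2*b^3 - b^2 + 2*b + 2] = -24*b^3 - 6*b^2 - 2*b + 2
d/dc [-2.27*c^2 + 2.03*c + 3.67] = 2.03 - 4.54*c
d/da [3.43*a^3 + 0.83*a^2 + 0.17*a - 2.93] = 10.29*a^2 + 1.66*a + 0.17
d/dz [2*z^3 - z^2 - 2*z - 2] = 6*z^2 - 2*z - 2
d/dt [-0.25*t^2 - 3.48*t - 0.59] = -0.5*t - 3.48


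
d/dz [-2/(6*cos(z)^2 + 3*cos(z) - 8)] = -6*(4*cos(z) + 1)*sin(z)/(6*cos(z)^2 + 3*cos(z) - 8)^2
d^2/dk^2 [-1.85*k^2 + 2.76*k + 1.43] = -3.70000000000000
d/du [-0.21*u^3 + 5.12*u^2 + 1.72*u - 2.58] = -0.63*u^2 + 10.24*u + 1.72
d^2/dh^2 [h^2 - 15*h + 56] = 2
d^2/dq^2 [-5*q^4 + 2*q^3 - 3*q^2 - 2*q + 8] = -60*q^2 + 12*q - 6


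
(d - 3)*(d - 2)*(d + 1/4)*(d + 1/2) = d^4 - 17*d^3/4 + 19*d^2/8 + 31*d/8 + 3/4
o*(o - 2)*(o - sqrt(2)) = o^3 - 2*o^2 - sqrt(2)*o^2 + 2*sqrt(2)*o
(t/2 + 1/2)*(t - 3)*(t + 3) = t^3/2 + t^2/2 - 9*t/2 - 9/2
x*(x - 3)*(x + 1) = x^3 - 2*x^2 - 3*x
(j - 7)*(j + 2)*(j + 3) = j^3 - 2*j^2 - 29*j - 42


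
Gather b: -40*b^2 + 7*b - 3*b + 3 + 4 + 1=-40*b^2 + 4*b + 8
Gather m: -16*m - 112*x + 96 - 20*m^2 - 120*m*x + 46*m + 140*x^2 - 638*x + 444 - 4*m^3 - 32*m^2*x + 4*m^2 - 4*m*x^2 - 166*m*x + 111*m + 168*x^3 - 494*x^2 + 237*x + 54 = -4*m^3 + m^2*(-32*x - 16) + m*(-4*x^2 - 286*x + 141) + 168*x^3 - 354*x^2 - 513*x + 594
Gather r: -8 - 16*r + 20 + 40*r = 24*r + 12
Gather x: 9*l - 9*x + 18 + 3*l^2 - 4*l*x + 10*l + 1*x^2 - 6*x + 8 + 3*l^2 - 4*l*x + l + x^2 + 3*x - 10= 6*l^2 + 20*l + 2*x^2 + x*(-8*l - 12) + 16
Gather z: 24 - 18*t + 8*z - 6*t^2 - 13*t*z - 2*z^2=-6*t^2 - 18*t - 2*z^2 + z*(8 - 13*t) + 24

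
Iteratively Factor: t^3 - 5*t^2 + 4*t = (t - 1)*(t^2 - 4*t) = t*(t - 1)*(t - 4)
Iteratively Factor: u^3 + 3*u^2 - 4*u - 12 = (u + 2)*(u^2 + u - 6) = (u + 2)*(u + 3)*(u - 2)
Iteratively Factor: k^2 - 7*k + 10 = (k - 2)*(k - 5)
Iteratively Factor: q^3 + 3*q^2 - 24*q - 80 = (q - 5)*(q^2 + 8*q + 16) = (q - 5)*(q + 4)*(q + 4)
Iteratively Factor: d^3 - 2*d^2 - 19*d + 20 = (d + 4)*(d^2 - 6*d + 5) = (d - 1)*(d + 4)*(d - 5)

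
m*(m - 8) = m^2 - 8*m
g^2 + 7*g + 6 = (g + 1)*(g + 6)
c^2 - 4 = (c - 2)*(c + 2)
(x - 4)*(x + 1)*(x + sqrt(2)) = x^3 - 3*x^2 + sqrt(2)*x^2 - 3*sqrt(2)*x - 4*x - 4*sqrt(2)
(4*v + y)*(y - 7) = 4*v*y - 28*v + y^2 - 7*y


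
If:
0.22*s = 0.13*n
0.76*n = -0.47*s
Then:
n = 0.00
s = 0.00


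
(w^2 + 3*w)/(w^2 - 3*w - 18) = w/(w - 6)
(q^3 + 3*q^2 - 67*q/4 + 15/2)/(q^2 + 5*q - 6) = (q^2 - 3*q + 5/4)/(q - 1)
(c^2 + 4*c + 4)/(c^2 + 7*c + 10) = (c + 2)/(c + 5)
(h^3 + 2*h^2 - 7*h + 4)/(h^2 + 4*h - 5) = (h^2 + 3*h - 4)/(h + 5)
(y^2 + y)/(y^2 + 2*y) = (y + 1)/(y + 2)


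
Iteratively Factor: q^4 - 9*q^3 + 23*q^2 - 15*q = (q)*(q^3 - 9*q^2 + 23*q - 15) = q*(q - 5)*(q^2 - 4*q + 3) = q*(q - 5)*(q - 1)*(q - 3)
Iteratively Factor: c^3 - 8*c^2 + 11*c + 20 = (c - 5)*(c^2 - 3*c - 4) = (c - 5)*(c - 4)*(c + 1)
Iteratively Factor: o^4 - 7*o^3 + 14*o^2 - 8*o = (o - 1)*(o^3 - 6*o^2 + 8*o) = (o - 4)*(o - 1)*(o^2 - 2*o) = (o - 4)*(o - 2)*(o - 1)*(o)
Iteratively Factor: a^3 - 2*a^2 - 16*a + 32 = (a - 4)*(a^2 + 2*a - 8) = (a - 4)*(a - 2)*(a + 4)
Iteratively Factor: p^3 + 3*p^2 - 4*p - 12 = (p - 2)*(p^2 + 5*p + 6) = (p - 2)*(p + 3)*(p + 2)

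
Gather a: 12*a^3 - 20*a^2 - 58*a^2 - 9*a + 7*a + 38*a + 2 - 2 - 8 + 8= 12*a^3 - 78*a^2 + 36*a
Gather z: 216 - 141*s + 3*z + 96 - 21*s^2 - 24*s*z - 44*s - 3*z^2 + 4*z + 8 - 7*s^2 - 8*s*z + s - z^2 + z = -28*s^2 - 184*s - 4*z^2 + z*(8 - 32*s) + 320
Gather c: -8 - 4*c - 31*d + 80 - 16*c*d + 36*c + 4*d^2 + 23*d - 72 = c*(32 - 16*d) + 4*d^2 - 8*d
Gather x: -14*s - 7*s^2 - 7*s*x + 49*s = -7*s^2 - 7*s*x + 35*s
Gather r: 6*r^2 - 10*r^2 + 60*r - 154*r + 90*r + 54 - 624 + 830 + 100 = -4*r^2 - 4*r + 360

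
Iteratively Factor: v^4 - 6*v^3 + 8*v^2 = (v)*(v^3 - 6*v^2 + 8*v) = v^2*(v^2 - 6*v + 8) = v^2*(v - 4)*(v - 2)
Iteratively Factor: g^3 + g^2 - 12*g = (g)*(g^2 + g - 12) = g*(g + 4)*(g - 3)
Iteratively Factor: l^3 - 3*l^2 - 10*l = (l + 2)*(l^2 - 5*l) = (l - 5)*(l + 2)*(l)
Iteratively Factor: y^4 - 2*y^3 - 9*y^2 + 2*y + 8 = (y + 2)*(y^3 - 4*y^2 - y + 4) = (y - 1)*(y + 2)*(y^2 - 3*y - 4) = (y - 4)*(y - 1)*(y + 2)*(y + 1)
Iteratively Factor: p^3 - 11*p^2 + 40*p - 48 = (p - 3)*(p^2 - 8*p + 16) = (p - 4)*(p - 3)*(p - 4)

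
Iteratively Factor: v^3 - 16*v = (v)*(v^2 - 16) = v*(v - 4)*(v + 4)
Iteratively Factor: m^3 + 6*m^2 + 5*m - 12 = (m + 4)*(m^2 + 2*m - 3) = (m + 3)*(m + 4)*(m - 1)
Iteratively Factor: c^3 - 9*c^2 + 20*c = (c)*(c^2 - 9*c + 20) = c*(c - 4)*(c - 5)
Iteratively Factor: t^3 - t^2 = (t)*(t^2 - t) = t*(t - 1)*(t)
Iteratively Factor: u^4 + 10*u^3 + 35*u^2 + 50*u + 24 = (u + 1)*(u^3 + 9*u^2 + 26*u + 24) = (u + 1)*(u + 2)*(u^2 + 7*u + 12) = (u + 1)*(u + 2)*(u + 4)*(u + 3)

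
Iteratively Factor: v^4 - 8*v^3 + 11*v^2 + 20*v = (v - 4)*(v^3 - 4*v^2 - 5*v) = (v - 4)*(v + 1)*(v^2 - 5*v) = (v - 5)*(v - 4)*(v + 1)*(v)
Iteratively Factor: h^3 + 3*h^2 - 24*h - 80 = (h + 4)*(h^2 - h - 20) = (h + 4)^2*(h - 5)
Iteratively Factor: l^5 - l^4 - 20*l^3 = (l - 5)*(l^4 + 4*l^3) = l*(l - 5)*(l^3 + 4*l^2) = l^2*(l - 5)*(l^2 + 4*l) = l^3*(l - 5)*(l + 4)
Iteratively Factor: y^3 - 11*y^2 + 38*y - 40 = (y - 4)*(y^2 - 7*y + 10) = (y - 4)*(y - 2)*(y - 5)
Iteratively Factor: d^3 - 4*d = (d - 2)*(d^2 + 2*d) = (d - 2)*(d + 2)*(d)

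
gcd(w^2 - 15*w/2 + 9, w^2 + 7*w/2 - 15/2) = w - 3/2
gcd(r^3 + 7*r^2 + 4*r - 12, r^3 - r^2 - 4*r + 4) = r^2 + r - 2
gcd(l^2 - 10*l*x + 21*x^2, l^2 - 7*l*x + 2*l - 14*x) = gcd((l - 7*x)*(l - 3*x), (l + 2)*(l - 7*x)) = -l + 7*x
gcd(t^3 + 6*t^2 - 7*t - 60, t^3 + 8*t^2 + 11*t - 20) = t^2 + 9*t + 20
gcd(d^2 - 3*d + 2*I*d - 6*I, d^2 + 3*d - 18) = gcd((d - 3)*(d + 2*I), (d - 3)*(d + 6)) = d - 3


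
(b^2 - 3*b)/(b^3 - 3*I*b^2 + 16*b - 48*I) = b*(b - 3)/(b^3 - 3*I*b^2 + 16*b - 48*I)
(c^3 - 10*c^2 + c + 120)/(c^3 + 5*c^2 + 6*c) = (c^2 - 13*c + 40)/(c*(c + 2))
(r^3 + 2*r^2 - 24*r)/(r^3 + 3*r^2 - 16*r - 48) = r*(r + 6)/(r^2 + 7*r + 12)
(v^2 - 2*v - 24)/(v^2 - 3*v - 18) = (v + 4)/(v + 3)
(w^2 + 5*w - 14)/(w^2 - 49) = (w - 2)/(w - 7)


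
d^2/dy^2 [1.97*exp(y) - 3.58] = 1.97*exp(y)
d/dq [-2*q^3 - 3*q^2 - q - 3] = -6*q^2 - 6*q - 1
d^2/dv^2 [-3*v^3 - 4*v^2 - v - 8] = -18*v - 8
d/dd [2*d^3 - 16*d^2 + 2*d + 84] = 6*d^2 - 32*d + 2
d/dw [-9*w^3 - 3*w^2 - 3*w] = -27*w^2 - 6*w - 3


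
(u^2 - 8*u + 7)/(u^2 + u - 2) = (u - 7)/(u + 2)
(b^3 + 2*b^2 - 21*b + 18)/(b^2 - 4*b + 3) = b + 6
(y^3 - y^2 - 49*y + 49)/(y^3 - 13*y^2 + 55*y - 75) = (y^3 - y^2 - 49*y + 49)/(y^3 - 13*y^2 + 55*y - 75)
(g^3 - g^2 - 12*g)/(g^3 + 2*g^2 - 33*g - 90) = g*(g - 4)/(g^2 - g - 30)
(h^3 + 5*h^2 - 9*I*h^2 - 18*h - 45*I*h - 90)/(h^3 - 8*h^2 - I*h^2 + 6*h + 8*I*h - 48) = (h^2 + h*(5 - 6*I) - 30*I)/(h^2 + 2*h*(-4 + I) - 16*I)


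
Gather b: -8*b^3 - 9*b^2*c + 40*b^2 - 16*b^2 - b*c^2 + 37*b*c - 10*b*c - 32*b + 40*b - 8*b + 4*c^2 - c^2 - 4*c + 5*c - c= -8*b^3 + b^2*(24 - 9*c) + b*(-c^2 + 27*c) + 3*c^2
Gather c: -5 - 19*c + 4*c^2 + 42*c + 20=4*c^2 + 23*c + 15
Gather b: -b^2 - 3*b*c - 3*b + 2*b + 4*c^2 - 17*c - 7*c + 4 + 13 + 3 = -b^2 + b*(-3*c - 1) + 4*c^2 - 24*c + 20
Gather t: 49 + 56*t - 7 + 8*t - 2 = 64*t + 40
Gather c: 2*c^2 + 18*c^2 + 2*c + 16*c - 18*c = 20*c^2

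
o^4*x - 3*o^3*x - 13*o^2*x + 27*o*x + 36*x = (o - 4)*(o - 3)*(o + 3)*(o*x + x)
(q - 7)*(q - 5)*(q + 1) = q^3 - 11*q^2 + 23*q + 35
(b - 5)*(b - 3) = b^2 - 8*b + 15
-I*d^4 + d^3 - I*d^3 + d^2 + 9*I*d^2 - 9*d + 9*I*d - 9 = (d - 3)*(d + 3)*(d + I)*(-I*d - I)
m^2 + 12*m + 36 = (m + 6)^2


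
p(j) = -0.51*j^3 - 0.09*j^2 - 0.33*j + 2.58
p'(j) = -1.53*j^2 - 0.18*j - 0.33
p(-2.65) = 12.31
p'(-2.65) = -10.60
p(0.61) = 2.23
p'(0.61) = -1.01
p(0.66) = 2.18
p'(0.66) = -1.12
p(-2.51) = 10.91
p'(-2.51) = -9.52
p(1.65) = -0.50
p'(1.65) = -4.79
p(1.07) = 1.50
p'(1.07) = -2.27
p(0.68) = 2.15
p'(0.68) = -1.16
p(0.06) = 2.56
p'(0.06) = -0.35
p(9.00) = -379.47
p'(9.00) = -125.88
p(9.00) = -379.47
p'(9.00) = -125.88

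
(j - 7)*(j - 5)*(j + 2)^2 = j^4 - 8*j^3 - 9*j^2 + 92*j + 140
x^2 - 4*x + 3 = (x - 3)*(x - 1)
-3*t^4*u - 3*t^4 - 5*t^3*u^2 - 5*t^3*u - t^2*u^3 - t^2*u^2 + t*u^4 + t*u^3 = (-3*t + u)*(t + u)^2*(t*u + t)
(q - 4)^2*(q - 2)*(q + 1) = q^4 - 9*q^3 + 22*q^2 - 32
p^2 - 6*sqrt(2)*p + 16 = (p - 4*sqrt(2))*(p - 2*sqrt(2))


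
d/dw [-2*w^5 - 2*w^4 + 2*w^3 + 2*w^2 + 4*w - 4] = -10*w^4 - 8*w^3 + 6*w^2 + 4*w + 4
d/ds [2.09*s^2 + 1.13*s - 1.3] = 4.18*s + 1.13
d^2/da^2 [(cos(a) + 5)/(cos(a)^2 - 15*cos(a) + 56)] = (-9*(1 - cos(2*a))^2*cos(a) - 35*(1 - cos(2*a))^2 - 30797*cos(a) - 1770*cos(2*a) + 555*cos(3*a) + 2*cos(5*a) + 11850)/(4*(cos(a) - 8)^3*(cos(a) - 7)^3)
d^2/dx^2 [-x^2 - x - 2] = -2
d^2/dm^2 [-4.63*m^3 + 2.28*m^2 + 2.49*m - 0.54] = 4.56 - 27.78*m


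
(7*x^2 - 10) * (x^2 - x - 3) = 7*x^4 - 7*x^3 - 31*x^2 + 10*x + 30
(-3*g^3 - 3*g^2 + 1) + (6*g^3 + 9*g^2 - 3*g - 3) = 3*g^3 + 6*g^2 - 3*g - 2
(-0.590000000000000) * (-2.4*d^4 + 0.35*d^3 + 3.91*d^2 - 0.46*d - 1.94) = 1.416*d^4 - 0.2065*d^3 - 2.3069*d^2 + 0.2714*d + 1.1446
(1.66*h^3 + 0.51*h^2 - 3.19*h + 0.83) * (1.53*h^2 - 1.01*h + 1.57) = 2.5398*h^5 - 0.8963*h^4 - 2.7896*h^3 + 5.2925*h^2 - 5.8466*h + 1.3031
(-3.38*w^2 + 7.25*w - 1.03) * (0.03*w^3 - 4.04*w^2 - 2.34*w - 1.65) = -0.1014*w^5 + 13.8727*w^4 - 21.4117*w^3 - 7.2268*w^2 - 9.5523*w + 1.6995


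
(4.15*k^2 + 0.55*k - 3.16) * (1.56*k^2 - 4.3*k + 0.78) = 6.474*k^4 - 16.987*k^3 - 4.0576*k^2 + 14.017*k - 2.4648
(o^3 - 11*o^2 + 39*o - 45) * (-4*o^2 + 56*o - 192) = -4*o^5 + 100*o^4 - 964*o^3 + 4476*o^2 - 10008*o + 8640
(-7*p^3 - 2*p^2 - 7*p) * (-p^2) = 7*p^5 + 2*p^4 + 7*p^3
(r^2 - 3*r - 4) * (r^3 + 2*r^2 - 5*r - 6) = r^5 - r^4 - 15*r^3 + r^2 + 38*r + 24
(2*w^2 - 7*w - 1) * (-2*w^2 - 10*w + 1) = -4*w^4 - 6*w^3 + 74*w^2 + 3*w - 1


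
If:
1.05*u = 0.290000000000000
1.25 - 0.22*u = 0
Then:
No Solution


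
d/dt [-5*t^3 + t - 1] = 1 - 15*t^2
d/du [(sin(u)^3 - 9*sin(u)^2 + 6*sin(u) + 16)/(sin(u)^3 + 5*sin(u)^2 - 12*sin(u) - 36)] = 2*(7*sin(u)^4 - 18*sin(u)^3 - 39*sin(u)^2 + 244*sin(u) - 12)*cos(u)/((sin(u) - 3)^2*(sin(u) + 2)^2*(sin(u) + 6)^2)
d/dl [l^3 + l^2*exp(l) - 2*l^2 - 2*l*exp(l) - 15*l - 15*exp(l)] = l^2*exp(l) + 3*l^2 - 4*l - 17*exp(l) - 15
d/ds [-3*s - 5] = -3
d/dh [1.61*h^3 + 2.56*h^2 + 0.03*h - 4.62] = 4.83*h^2 + 5.12*h + 0.03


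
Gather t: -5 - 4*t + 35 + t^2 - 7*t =t^2 - 11*t + 30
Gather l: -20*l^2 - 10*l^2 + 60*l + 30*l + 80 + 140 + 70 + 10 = -30*l^2 + 90*l + 300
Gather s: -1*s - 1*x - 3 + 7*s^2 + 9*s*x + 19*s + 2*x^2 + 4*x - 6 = 7*s^2 + s*(9*x + 18) + 2*x^2 + 3*x - 9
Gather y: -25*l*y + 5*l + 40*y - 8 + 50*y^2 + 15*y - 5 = 5*l + 50*y^2 + y*(55 - 25*l) - 13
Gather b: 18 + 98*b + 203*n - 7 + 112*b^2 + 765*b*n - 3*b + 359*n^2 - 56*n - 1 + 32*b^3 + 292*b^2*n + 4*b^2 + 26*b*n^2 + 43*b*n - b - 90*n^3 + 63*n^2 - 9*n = 32*b^3 + b^2*(292*n + 116) + b*(26*n^2 + 808*n + 94) - 90*n^3 + 422*n^2 + 138*n + 10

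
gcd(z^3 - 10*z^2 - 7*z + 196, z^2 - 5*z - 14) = z - 7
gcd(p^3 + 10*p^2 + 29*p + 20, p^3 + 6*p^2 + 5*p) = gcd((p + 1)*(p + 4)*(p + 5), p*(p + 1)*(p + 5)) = p^2 + 6*p + 5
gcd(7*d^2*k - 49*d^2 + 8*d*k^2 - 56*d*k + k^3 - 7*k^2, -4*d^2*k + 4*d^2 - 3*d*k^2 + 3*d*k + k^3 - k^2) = d + k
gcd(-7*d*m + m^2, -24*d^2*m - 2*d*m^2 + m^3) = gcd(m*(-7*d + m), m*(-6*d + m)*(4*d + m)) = m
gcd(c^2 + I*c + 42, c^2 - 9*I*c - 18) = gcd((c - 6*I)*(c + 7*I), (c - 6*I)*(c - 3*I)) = c - 6*I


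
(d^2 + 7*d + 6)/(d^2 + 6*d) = (d + 1)/d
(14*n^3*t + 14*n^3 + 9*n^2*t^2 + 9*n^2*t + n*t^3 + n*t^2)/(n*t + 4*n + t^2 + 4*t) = n*(14*n^2*t + 14*n^2 + 9*n*t^2 + 9*n*t + t^3 + t^2)/(n*t + 4*n + t^2 + 4*t)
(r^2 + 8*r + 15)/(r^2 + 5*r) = (r + 3)/r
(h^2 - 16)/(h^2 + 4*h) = (h - 4)/h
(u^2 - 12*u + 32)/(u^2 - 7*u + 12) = (u - 8)/(u - 3)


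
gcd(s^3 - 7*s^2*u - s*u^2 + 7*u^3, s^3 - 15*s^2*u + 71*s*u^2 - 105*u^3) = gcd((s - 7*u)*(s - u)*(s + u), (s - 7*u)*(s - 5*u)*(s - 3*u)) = s - 7*u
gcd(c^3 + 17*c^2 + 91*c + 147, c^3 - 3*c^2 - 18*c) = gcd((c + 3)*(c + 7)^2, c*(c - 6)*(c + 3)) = c + 3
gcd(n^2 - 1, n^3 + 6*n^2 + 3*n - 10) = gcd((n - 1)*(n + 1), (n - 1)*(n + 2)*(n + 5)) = n - 1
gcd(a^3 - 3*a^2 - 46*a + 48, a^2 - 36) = a + 6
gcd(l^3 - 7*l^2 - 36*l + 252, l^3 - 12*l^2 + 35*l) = l - 7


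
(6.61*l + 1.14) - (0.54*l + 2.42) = 6.07*l - 1.28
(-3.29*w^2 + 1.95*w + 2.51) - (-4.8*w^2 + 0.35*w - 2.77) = 1.51*w^2 + 1.6*w + 5.28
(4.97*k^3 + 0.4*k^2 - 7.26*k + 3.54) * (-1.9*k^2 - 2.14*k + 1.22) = -9.443*k^5 - 11.3958*k^4 + 19.0014*k^3 + 9.2984*k^2 - 16.4328*k + 4.3188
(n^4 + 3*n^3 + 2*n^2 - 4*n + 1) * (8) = 8*n^4 + 24*n^3 + 16*n^2 - 32*n + 8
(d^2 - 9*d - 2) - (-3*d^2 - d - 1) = 4*d^2 - 8*d - 1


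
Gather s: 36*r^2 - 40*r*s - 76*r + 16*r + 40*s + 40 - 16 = 36*r^2 - 60*r + s*(40 - 40*r) + 24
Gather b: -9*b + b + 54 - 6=48 - 8*b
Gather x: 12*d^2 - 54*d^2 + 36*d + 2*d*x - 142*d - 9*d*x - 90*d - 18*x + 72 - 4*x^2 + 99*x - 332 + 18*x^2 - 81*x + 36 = -42*d^2 - 7*d*x - 196*d + 14*x^2 - 224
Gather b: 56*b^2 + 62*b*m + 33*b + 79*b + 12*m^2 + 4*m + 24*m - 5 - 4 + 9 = 56*b^2 + b*(62*m + 112) + 12*m^2 + 28*m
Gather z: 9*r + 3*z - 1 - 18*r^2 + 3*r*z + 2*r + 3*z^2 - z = -18*r^2 + 11*r + 3*z^2 + z*(3*r + 2) - 1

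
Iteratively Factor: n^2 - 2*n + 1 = (n - 1)*(n - 1)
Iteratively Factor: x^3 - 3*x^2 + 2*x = (x)*(x^2 - 3*x + 2) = x*(x - 1)*(x - 2)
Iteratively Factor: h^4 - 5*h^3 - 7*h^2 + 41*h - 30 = (h + 3)*(h^3 - 8*h^2 + 17*h - 10) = (h - 2)*(h + 3)*(h^2 - 6*h + 5) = (h - 2)*(h - 1)*(h + 3)*(h - 5)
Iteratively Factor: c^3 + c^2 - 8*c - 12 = (c + 2)*(c^2 - c - 6) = (c + 2)^2*(c - 3)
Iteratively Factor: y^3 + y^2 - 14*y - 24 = (y - 4)*(y^2 + 5*y + 6) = (y - 4)*(y + 3)*(y + 2)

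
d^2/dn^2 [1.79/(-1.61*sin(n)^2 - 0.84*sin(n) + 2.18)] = (18.559436*sin(n)^4 + 7.262388*sin(n)^3 - 1.44596199999999*sin(n)^2 - 11.246928*sin(n) - 15.091132)/(1.61*sin(n)^2 + 0.84*sin(n) - 2.18)^3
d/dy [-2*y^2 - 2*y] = -4*y - 2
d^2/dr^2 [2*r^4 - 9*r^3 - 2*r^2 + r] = 24*r^2 - 54*r - 4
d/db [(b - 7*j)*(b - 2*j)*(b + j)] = 3*b^2 - 16*b*j + 5*j^2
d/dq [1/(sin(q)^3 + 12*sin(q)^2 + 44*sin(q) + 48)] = (-24*sin(q) + 3*cos(q)^2 - 47)*cos(q)/(sin(q)^3 + 12*sin(q)^2 + 44*sin(q) + 48)^2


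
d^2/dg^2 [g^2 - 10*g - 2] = 2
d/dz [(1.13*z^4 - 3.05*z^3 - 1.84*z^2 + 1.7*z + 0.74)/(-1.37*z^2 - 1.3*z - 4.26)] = (-3.0962*z^5 - 0.2285*z^4 - 11.3252*z^3 + 43.7*z^2 + 17.7044*z - 6.28)/(1.8769*z^4 + 3.562*z^3 + 13.3624*z^2 + 11.076*z + 18.1476)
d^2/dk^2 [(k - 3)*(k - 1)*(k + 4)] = 6*k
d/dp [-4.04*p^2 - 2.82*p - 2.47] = -8.08*p - 2.82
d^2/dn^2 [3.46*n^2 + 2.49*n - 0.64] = 6.92000000000000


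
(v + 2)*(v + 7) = v^2 + 9*v + 14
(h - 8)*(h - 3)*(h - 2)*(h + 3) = h^4 - 10*h^3 + 7*h^2 + 90*h - 144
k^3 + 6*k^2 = k^2*(k + 6)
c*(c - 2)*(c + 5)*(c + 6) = c^4 + 9*c^3 + 8*c^2 - 60*c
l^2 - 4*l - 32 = (l - 8)*(l + 4)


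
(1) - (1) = 0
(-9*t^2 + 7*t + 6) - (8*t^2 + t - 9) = -17*t^2 + 6*t + 15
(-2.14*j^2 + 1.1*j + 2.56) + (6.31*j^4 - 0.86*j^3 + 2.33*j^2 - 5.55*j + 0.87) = 6.31*j^4 - 0.86*j^3 + 0.19*j^2 - 4.45*j + 3.43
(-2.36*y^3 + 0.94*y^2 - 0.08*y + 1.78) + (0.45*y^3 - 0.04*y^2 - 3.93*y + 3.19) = -1.91*y^3 + 0.9*y^2 - 4.01*y + 4.97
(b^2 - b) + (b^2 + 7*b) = 2*b^2 + 6*b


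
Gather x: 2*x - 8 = 2*x - 8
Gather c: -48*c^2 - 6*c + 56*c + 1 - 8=-48*c^2 + 50*c - 7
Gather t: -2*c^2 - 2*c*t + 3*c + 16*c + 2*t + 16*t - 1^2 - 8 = -2*c^2 + 19*c + t*(18 - 2*c) - 9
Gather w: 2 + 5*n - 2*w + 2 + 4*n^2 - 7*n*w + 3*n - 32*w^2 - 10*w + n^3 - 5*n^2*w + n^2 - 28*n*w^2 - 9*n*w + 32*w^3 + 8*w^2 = n^3 + 5*n^2 + 8*n + 32*w^3 + w^2*(-28*n - 24) + w*(-5*n^2 - 16*n - 12) + 4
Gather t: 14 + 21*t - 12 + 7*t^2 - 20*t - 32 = 7*t^2 + t - 30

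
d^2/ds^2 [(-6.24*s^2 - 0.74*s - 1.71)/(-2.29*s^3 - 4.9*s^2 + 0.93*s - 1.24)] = (65.446368*s^6 + 23.2838039999999*s^5 + 237.16614*s^4 + 154.49722*s^3 - 28.20921*s^2 - 102.866556*s + 3.07402200000001)/(12.008989*s^9 + 77.08827*s^8 + 150.317661*s^7 + 74.543872*s^6 + 22.438203*s^5 + 86.186262*s^4 - 24.145125*s^3 + 25.820148*s^2 - 4.289904*s + 1.906624)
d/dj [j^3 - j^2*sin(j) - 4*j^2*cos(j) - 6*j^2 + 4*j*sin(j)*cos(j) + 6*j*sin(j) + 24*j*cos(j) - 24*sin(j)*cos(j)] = 4*j^2*sin(j) - j^2*cos(j) + 3*j^2 - 26*j*sin(j) - 2*j*cos(j) + 4*j*cos(2*j) - 12*j + 6*sin(j) + 2*sin(2*j) + 24*cos(j) - 24*cos(2*j)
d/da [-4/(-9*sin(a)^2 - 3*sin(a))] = -(24/tan(a) + 4*cos(a)/sin(a)^2)/(3*(3*sin(a) + 1)^2)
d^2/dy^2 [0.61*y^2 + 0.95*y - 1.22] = 1.22000000000000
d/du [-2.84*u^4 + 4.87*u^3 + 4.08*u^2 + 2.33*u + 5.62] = -11.36*u^3 + 14.61*u^2 + 8.16*u + 2.33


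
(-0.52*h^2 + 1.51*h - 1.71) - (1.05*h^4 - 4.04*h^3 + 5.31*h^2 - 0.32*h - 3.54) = -1.05*h^4 + 4.04*h^3 - 5.83*h^2 + 1.83*h + 1.83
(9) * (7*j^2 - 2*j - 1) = 63*j^2 - 18*j - 9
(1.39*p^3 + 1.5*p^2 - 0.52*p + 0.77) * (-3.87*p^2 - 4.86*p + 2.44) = -5.3793*p^5 - 12.5604*p^4 - 1.886*p^3 + 3.2073*p^2 - 5.011*p + 1.8788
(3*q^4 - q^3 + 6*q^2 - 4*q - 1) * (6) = 18*q^4 - 6*q^3 + 36*q^2 - 24*q - 6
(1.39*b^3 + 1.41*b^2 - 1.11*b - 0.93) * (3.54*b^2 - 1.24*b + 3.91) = 4.9206*b^5 + 3.2678*b^4 - 0.2429*b^3 + 3.5973*b^2 - 3.1869*b - 3.6363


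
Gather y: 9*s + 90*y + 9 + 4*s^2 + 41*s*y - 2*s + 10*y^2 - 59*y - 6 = 4*s^2 + 7*s + 10*y^2 + y*(41*s + 31) + 3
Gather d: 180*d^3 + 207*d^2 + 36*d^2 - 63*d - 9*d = 180*d^3 + 243*d^2 - 72*d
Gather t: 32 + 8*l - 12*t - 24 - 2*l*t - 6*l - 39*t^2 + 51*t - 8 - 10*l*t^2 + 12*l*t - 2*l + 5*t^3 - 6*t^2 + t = 5*t^3 + t^2*(-10*l - 45) + t*(10*l + 40)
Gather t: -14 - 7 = -21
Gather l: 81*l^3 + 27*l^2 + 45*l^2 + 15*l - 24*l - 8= 81*l^3 + 72*l^2 - 9*l - 8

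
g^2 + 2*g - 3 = (g - 1)*(g + 3)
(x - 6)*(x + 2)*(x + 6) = x^3 + 2*x^2 - 36*x - 72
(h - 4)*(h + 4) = h^2 - 16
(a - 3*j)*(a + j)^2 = a^3 - a^2*j - 5*a*j^2 - 3*j^3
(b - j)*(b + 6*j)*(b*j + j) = b^3*j + 5*b^2*j^2 + b^2*j - 6*b*j^3 + 5*b*j^2 - 6*j^3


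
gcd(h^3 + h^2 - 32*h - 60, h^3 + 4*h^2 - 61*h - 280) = h + 5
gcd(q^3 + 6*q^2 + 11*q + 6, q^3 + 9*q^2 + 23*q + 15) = q^2 + 4*q + 3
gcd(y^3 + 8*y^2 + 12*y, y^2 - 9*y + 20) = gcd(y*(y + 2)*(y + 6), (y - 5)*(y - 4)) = 1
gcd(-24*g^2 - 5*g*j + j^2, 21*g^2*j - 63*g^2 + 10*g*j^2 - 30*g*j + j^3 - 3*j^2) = 3*g + j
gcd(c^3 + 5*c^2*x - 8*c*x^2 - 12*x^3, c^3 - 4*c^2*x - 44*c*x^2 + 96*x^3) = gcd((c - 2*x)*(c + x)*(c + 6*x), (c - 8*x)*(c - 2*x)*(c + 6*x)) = -c^2 - 4*c*x + 12*x^2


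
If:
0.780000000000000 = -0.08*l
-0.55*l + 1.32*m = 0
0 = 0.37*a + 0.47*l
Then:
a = 12.39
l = -9.75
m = -4.06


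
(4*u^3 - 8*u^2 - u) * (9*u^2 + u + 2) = 36*u^5 - 68*u^4 - 9*u^3 - 17*u^2 - 2*u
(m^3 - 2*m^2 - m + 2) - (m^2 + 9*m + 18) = m^3 - 3*m^2 - 10*m - 16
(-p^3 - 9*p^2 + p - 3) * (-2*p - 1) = 2*p^4 + 19*p^3 + 7*p^2 + 5*p + 3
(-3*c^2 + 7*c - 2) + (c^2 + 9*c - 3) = -2*c^2 + 16*c - 5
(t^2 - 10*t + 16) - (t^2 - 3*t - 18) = 34 - 7*t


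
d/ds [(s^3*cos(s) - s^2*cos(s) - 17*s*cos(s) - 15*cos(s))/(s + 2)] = ((s + 2)*(-s^3*sin(s) + s^2*sin(s) + 3*s^2*cos(s) + 17*s*sin(s) - 2*s*cos(s) + 15*sin(s) - 17*cos(s)) + (-s^3 + s^2 + 17*s + 15)*cos(s))/(s + 2)^2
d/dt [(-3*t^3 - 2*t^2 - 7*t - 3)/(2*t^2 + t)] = 3*(-2*t^4 - 2*t^3 + 4*t^2 + 4*t + 1)/(t^2*(4*t^2 + 4*t + 1))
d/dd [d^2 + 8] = 2*d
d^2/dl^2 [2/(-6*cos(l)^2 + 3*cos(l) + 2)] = 6*(-48*sin(l)^4 + 43*sin(l)^2 - 41*cos(l)/2 + 9*cos(3*l)/2 + 19)/(6*sin(l)^2 + 3*cos(l) - 4)^3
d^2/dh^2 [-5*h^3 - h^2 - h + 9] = -30*h - 2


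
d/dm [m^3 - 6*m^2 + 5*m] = 3*m^2 - 12*m + 5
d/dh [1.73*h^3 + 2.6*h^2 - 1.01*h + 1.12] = 5.19*h^2 + 5.2*h - 1.01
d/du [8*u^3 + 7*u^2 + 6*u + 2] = 24*u^2 + 14*u + 6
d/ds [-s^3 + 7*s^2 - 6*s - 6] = -3*s^2 + 14*s - 6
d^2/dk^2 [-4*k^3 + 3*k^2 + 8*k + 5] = 6 - 24*k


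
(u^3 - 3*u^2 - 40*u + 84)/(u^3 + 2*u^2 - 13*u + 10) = (u^2 - u - 42)/(u^2 + 4*u - 5)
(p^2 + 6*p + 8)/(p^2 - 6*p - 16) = (p + 4)/(p - 8)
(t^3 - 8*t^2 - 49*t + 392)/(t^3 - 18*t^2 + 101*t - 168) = (t + 7)/(t - 3)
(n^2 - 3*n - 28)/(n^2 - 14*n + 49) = (n + 4)/(n - 7)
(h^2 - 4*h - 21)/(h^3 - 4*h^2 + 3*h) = (h^2 - 4*h - 21)/(h*(h^2 - 4*h + 3))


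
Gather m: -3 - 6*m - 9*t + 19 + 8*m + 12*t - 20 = 2*m + 3*t - 4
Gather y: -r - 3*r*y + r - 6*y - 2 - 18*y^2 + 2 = -18*y^2 + y*(-3*r - 6)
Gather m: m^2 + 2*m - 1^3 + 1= m^2 + 2*m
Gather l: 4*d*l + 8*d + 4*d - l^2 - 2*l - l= 12*d - l^2 + l*(4*d - 3)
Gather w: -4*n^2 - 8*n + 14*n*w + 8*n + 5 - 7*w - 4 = -4*n^2 + w*(14*n - 7) + 1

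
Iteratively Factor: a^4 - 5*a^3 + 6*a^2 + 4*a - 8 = (a + 1)*(a^3 - 6*a^2 + 12*a - 8) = (a - 2)*(a + 1)*(a^2 - 4*a + 4) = (a - 2)^2*(a + 1)*(a - 2)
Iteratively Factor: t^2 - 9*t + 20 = (t - 4)*(t - 5)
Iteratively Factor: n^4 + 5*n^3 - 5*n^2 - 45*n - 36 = (n - 3)*(n^3 + 8*n^2 + 19*n + 12) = (n - 3)*(n + 1)*(n^2 + 7*n + 12) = (n - 3)*(n + 1)*(n + 3)*(n + 4)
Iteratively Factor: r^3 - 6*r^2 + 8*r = (r - 4)*(r^2 - 2*r) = r*(r - 4)*(r - 2)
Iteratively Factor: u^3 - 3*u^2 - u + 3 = (u + 1)*(u^2 - 4*u + 3) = (u - 1)*(u + 1)*(u - 3)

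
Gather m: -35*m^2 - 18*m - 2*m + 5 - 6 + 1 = -35*m^2 - 20*m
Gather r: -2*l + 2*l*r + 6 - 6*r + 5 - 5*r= -2*l + r*(2*l - 11) + 11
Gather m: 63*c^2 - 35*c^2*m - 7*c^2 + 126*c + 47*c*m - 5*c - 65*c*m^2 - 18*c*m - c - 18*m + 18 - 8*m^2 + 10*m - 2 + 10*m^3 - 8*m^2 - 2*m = 56*c^2 + 120*c + 10*m^3 + m^2*(-65*c - 16) + m*(-35*c^2 + 29*c - 10) + 16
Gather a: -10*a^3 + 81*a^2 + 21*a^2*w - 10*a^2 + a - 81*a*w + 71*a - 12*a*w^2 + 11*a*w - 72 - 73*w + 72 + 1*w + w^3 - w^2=-10*a^3 + a^2*(21*w + 71) + a*(-12*w^2 - 70*w + 72) + w^3 - w^2 - 72*w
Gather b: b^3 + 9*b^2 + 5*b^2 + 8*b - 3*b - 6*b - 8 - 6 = b^3 + 14*b^2 - b - 14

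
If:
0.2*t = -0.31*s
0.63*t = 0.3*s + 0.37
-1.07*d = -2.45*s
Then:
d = -0.66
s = -0.29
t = 0.45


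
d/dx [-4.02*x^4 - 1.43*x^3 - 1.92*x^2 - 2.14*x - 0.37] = -16.08*x^3 - 4.29*x^2 - 3.84*x - 2.14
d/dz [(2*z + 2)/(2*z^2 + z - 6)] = 2*(2*z^2 + z - (z + 1)*(4*z + 1) - 6)/(2*z^2 + z - 6)^2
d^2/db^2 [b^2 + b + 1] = 2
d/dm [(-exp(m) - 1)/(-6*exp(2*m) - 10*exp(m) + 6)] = (-(exp(m) + 1)*(6*exp(m) + 5) + 3*exp(2*m) + 5*exp(m) - 3)*exp(m)/(2*(3*exp(2*m) + 5*exp(m) - 3)^2)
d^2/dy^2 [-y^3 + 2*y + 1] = -6*y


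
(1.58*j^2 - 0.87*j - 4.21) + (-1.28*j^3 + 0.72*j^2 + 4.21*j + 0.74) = -1.28*j^3 + 2.3*j^2 + 3.34*j - 3.47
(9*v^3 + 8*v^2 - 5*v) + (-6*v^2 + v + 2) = 9*v^3 + 2*v^2 - 4*v + 2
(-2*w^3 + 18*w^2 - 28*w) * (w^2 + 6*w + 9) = -2*w^5 + 6*w^4 + 62*w^3 - 6*w^2 - 252*w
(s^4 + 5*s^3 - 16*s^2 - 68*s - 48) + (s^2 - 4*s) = s^4 + 5*s^3 - 15*s^2 - 72*s - 48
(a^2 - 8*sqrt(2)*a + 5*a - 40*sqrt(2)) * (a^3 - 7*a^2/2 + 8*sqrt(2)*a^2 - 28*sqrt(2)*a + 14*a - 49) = a^5 + 3*a^4/2 - 263*a^3/2 - 171*a^2 - 112*sqrt(2)*a^2 - 168*sqrt(2)*a + 1995*a + 1960*sqrt(2)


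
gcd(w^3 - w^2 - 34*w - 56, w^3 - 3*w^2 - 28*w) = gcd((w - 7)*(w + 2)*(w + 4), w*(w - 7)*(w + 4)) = w^2 - 3*w - 28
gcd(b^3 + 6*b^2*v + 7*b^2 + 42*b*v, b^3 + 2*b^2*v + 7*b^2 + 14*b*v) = b^2 + 7*b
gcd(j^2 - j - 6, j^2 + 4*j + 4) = j + 2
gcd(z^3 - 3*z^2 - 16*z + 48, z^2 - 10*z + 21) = z - 3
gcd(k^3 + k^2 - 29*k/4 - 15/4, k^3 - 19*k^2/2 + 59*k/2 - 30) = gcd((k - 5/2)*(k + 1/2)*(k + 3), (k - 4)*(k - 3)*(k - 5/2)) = k - 5/2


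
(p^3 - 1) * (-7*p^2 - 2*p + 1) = -7*p^5 - 2*p^4 + p^3 + 7*p^2 + 2*p - 1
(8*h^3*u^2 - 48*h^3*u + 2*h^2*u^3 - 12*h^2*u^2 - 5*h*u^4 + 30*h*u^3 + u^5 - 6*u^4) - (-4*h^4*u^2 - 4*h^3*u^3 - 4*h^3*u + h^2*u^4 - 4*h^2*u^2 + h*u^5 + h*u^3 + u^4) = 4*h^4*u^2 + 4*h^3*u^3 + 8*h^3*u^2 - 44*h^3*u - h^2*u^4 + 2*h^2*u^3 - 8*h^2*u^2 - h*u^5 - 5*h*u^4 + 29*h*u^3 + u^5 - 7*u^4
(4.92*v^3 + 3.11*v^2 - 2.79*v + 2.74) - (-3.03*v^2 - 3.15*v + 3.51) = 4.92*v^3 + 6.14*v^2 + 0.36*v - 0.77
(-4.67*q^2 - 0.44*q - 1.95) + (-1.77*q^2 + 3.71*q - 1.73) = -6.44*q^2 + 3.27*q - 3.68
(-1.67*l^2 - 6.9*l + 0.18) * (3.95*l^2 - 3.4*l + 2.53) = -6.5965*l^4 - 21.577*l^3 + 19.9459*l^2 - 18.069*l + 0.4554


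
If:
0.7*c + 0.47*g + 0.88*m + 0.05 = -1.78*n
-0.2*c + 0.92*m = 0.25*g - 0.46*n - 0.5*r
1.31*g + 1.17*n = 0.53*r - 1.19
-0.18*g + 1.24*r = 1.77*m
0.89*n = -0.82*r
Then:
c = -0.87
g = -2.90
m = -0.84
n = 1.50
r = -1.63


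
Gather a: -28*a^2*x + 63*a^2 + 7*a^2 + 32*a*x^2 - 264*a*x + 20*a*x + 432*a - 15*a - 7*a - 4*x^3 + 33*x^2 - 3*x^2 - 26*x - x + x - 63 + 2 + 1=a^2*(70 - 28*x) + a*(32*x^2 - 244*x + 410) - 4*x^3 + 30*x^2 - 26*x - 60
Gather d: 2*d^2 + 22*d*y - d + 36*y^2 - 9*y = 2*d^2 + d*(22*y - 1) + 36*y^2 - 9*y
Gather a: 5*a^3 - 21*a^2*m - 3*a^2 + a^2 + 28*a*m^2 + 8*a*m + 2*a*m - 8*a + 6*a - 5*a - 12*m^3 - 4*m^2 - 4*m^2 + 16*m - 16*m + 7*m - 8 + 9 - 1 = 5*a^3 + a^2*(-21*m - 2) + a*(28*m^2 + 10*m - 7) - 12*m^3 - 8*m^2 + 7*m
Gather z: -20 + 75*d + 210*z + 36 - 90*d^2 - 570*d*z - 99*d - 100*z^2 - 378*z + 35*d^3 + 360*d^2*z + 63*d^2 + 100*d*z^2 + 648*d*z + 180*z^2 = 35*d^3 - 27*d^2 - 24*d + z^2*(100*d + 80) + z*(360*d^2 + 78*d - 168) + 16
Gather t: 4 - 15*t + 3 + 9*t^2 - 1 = 9*t^2 - 15*t + 6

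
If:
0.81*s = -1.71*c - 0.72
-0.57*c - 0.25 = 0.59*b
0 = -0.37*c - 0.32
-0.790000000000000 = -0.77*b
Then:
No Solution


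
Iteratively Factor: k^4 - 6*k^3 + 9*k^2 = (k - 3)*(k^3 - 3*k^2) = k*(k - 3)*(k^2 - 3*k) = k^2*(k - 3)*(k - 3)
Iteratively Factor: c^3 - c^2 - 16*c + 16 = (c - 4)*(c^2 + 3*c - 4) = (c - 4)*(c - 1)*(c + 4)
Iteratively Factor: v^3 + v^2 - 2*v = (v)*(v^2 + v - 2) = v*(v - 1)*(v + 2)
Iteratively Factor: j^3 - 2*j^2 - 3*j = (j - 3)*(j^2 + j) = (j - 3)*(j + 1)*(j)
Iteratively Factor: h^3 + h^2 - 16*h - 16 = (h + 4)*(h^2 - 3*h - 4) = (h - 4)*(h + 4)*(h + 1)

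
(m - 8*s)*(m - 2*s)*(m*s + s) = m^3*s - 10*m^2*s^2 + m^2*s + 16*m*s^3 - 10*m*s^2 + 16*s^3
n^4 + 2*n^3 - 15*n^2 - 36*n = n*(n - 4)*(n + 3)^2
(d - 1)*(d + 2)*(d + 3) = d^3 + 4*d^2 + d - 6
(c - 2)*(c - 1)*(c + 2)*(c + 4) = c^4 + 3*c^3 - 8*c^2 - 12*c + 16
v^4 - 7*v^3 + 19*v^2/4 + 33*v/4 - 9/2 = (v - 6)*(v - 3/2)*(v - 1/2)*(v + 1)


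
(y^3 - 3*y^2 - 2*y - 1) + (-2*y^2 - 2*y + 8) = y^3 - 5*y^2 - 4*y + 7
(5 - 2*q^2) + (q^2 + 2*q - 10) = -q^2 + 2*q - 5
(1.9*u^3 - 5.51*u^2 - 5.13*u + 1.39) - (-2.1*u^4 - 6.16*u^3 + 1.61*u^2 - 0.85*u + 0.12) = 2.1*u^4 + 8.06*u^3 - 7.12*u^2 - 4.28*u + 1.27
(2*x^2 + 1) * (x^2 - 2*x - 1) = 2*x^4 - 4*x^3 - x^2 - 2*x - 1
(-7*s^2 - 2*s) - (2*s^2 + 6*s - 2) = -9*s^2 - 8*s + 2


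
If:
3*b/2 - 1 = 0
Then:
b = 2/3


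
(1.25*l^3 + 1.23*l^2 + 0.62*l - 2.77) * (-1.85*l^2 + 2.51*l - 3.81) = -2.3125*l^5 + 0.862*l^4 - 2.8222*l^3 + 1.9944*l^2 - 9.3149*l + 10.5537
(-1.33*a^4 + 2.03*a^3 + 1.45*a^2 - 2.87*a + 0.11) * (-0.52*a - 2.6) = 0.6916*a^5 + 2.4024*a^4 - 6.032*a^3 - 2.2776*a^2 + 7.4048*a - 0.286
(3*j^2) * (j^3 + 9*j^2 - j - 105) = 3*j^5 + 27*j^4 - 3*j^3 - 315*j^2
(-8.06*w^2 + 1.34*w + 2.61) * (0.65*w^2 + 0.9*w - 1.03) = -5.239*w^4 - 6.383*w^3 + 11.2043*w^2 + 0.9688*w - 2.6883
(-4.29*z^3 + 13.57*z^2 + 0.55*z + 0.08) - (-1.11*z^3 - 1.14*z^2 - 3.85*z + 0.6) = -3.18*z^3 + 14.71*z^2 + 4.4*z - 0.52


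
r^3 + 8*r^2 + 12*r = r*(r + 2)*(r + 6)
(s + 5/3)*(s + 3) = s^2 + 14*s/3 + 5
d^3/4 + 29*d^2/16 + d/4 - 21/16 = (d/4 + 1/4)*(d - 3/4)*(d + 7)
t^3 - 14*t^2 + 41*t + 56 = (t - 8)*(t - 7)*(t + 1)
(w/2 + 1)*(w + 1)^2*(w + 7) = w^4/2 + 11*w^3/2 + 33*w^2/2 + 37*w/2 + 7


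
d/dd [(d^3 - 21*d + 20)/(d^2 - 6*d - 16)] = (d^4 - 12*d^3 - 27*d^2 - 40*d + 456)/(d^4 - 12*d^3 + 4*d^2 + 192*d + 256)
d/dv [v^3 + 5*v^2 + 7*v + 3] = 3*v^2 + 10*v + 7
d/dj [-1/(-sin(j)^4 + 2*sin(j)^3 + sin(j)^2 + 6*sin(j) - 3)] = 8*(sin(4*j) + 15*cos(j) - 3*cos(3*j))/((1 - cos(2*j))^2 - 30*sin(j) + 2*sin(3*j) + 2*cos(2*j) + 10)^2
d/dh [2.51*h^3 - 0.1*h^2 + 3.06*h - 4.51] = 7.53*h^2 - 0.2*h + 3.06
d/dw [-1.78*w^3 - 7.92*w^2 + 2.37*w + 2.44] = -5.34*w^2 - 15.84*w + 2.37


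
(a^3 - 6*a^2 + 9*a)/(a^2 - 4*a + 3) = a*(a - 3)/(a - 1)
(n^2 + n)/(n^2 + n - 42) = n*(n + 1)/(n^2 + n - 42)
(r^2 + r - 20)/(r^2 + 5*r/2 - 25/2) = 2*(r - 4)/(2*r - 5)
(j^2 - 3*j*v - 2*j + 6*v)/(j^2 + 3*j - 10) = (j - 3*v)/(j + 5)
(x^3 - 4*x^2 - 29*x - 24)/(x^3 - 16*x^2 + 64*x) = (x^2 + 4*x + 3)/(x*(x - 8))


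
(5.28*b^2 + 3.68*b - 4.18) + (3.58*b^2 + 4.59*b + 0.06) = 8.86*b^2 + 8.27*b - 4.12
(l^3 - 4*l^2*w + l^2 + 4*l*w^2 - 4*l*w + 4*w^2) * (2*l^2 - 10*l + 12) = 2*l^5 - 8*l^4*w - 8*l^4 + 8*l^3*w^2 + 32*l^3*w + 2*l^3 - 32*l^2*w^2 - 8*l^2*w + 12*l^2 + 8*l*w^2 - 48*l*w + 48*w^2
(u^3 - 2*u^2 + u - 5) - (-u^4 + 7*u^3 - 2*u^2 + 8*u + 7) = u^4 - 6*u^3 - 7*u - 12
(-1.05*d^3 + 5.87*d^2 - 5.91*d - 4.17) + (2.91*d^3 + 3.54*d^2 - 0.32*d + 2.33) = 1.86*d^3 + 9.41*d^2 - 6.23*d - 1.84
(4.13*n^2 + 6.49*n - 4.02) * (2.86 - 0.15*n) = -0.6195*n^3 + 10.8383*n^2 + 19.1644*n - 11.4972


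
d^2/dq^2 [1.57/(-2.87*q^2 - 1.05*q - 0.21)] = (25.863866*q^2 + 9.46239*q - 1.57*(5.74*q + 1.05)*(11.48*q + 2.1) + 1.892478)/(2.87*q^2 + 1.05*q + 0.21)^3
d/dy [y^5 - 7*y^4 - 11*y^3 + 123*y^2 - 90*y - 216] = 5*y^4 - 28*y^3 - 33*y^2 + 246*y - 90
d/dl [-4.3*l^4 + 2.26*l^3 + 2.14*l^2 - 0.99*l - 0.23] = -17.2*l^3 + 6.78*l^2 + 4.28*l - 0.99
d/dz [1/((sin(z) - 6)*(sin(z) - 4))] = 2*(5 - sin(z))*cos(z)/((sin(z) - 6)^2*(sin(z) - 4)^2)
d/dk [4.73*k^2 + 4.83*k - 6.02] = 9.46*k + 4.83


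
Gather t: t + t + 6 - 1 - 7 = 2*t - 2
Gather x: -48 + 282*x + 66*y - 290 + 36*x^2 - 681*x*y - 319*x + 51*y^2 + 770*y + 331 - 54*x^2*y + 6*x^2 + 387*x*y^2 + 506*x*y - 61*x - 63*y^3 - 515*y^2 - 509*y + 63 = x^2*(42 - 54*y) + x*(387*y^2 - 175*y - 98) - 63*y^3 - 464*y^2 + 327*y + 56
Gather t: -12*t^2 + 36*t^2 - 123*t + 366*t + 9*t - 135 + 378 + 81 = 24*t^2 + 252*t + 324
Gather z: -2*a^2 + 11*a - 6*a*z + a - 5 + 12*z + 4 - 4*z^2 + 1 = -2*a^2 + 12*a - 4*z^2 + z*(12 - 6*a)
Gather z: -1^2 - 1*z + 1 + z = 0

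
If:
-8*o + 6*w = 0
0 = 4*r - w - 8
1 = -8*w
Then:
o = -3/32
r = 63/32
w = -1/8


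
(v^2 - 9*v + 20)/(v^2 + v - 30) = (v - 4)/(v + 6)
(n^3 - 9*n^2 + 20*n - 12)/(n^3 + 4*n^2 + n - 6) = (n^2 - 8*n + 12)/(n^2 + 5*n + 6)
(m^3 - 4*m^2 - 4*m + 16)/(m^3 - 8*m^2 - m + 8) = (m^3 - 4*m^2 - 4*m + 16)/(m^3 - 8*m^2 - m + 8)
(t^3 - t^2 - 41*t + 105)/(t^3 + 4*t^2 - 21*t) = (t - 5)/t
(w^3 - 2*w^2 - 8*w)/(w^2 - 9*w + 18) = w*(w^2 - 2*w - 8)/(w^2 - 9*w + 18)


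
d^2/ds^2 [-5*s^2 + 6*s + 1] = -10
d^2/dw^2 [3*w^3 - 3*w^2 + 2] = 18*w - 6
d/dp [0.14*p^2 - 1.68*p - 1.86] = 0.28*p - 1.68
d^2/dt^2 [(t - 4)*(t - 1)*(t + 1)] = 6*t - 8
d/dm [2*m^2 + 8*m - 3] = 4*m + 8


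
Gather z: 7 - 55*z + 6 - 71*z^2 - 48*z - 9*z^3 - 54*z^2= -9*z^3 - 125*z^2 - 103*z + 13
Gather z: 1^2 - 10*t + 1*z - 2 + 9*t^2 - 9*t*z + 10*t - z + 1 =9*t^2 - 9*t*z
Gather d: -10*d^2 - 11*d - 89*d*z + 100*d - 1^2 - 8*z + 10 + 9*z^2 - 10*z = -10*d^2 + d*(89 - 89*z) + 9*z^2 - 18*z + 9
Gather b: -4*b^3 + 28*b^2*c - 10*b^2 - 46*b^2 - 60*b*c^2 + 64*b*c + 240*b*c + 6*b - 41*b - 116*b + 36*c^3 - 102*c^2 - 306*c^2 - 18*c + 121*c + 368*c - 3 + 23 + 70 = -4*b^3 + b^2*(28*c - 56) + b*(-60*c^2 + 304*c - 151) + 36*c^3 - 408*c^2 + 471*c + 90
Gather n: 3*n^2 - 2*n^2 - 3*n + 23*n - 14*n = n^2 + 6*n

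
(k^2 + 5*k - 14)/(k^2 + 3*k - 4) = (k^2 + 5*k - 14)/(k^2 + 3*k - 4)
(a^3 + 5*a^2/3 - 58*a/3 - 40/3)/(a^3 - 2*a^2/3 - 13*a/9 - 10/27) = 9*(a^2 + a - 20)/(9*a^2 - 12*a - 5)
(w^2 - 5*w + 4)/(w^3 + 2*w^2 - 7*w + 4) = (w - 4)/(w^2 + 3*w - 4)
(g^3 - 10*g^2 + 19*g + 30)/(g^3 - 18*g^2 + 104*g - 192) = (g^2 - 4*g - 5)/(g^2 - 12*g + 32)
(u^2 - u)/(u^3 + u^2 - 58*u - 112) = u*(u - 1)/(u^3 + u^2 - 58*u - 112)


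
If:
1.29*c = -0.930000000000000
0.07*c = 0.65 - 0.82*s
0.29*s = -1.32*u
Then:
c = -0.72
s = 0.85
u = -0.19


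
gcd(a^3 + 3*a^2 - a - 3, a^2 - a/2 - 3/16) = 1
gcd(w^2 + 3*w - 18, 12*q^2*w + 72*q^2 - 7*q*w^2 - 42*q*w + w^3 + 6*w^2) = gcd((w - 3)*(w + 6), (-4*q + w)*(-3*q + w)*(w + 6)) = w + 6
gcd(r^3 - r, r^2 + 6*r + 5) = r + 1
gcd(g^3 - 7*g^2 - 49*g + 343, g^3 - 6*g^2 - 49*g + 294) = g^2 - 49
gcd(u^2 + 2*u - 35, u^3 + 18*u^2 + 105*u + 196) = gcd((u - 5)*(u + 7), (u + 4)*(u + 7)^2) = u + 7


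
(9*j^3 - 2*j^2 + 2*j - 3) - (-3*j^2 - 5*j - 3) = 9*j^3 + j^2 + 7*j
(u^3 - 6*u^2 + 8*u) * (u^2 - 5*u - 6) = u^5 - 11*u^4 + 32*u^3 - 4*u^2 - 48*u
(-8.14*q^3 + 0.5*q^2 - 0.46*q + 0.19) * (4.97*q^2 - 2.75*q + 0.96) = -40.4558*q^5 + 24.87*q^4 - 11.4756*q^3 + 2.6893*q^2 - 0.9641*q + 0.1824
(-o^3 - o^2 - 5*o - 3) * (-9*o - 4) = 9*o^4 + 13*o^3 + 49*o^2 + 47*o + 12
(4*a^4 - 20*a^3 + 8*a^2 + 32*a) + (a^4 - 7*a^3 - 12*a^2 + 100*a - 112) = 5*a^4 - 27*a^3 - 4*a^2 + 132*a - 112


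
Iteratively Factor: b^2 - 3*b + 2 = (b - 1)*(b - 2)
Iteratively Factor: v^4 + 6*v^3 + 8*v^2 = (v)*(v^3 + 6*v^2 + 8*v) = v^2*(v^2 + 6*v + 8) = v^2*(v + 4)*(v + 2)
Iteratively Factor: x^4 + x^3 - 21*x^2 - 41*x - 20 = (x + 4)*(x^3 - 3*x^2 - 9*x - 5) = (x + 1)*(x + 4)*(x^2 - 4*x - 5) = (x + 1)^2*(x + 4)*(x - 5)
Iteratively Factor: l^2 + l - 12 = (l - 3)*(l + 4)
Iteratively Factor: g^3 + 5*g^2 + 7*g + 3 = (g + 3)*(g^2 + 2*g + 1) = (g + 1)*(g + 3)*(g + 1)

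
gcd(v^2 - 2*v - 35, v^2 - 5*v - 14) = v - 7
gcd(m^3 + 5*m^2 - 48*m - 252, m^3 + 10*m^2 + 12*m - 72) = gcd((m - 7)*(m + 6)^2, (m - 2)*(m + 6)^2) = m^2 + 12*m + 36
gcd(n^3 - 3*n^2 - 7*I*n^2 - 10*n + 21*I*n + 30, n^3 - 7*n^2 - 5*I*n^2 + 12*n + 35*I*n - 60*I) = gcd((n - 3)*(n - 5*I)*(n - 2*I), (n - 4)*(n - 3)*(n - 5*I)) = n^2 + n*(-3 - 5*I) + 15*I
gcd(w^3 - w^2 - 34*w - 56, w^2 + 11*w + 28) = w + 4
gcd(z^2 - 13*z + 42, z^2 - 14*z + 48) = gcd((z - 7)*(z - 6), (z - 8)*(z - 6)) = z - 6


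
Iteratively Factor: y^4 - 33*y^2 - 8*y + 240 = (y - 3)*(y^3 + 3*y^2 - 24*y - 80) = (y - 3)*(y + 4)*(y^2 - y - 20) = (y - 3)*(y + 4)^2*(y - 5)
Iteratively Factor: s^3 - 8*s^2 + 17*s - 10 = (s - 2)*(s^2 - 6*s + 5) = (s - 5)*(s - 2)*(s - 1)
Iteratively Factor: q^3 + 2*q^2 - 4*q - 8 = (q - 2)*(q^2 + 4*q + 4) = (q - 2)*(q + 2)*(q + 2)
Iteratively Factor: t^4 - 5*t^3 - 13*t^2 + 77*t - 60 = (t - 5)*(t^3 - 13*t + 12) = (t - 5)*(t - 1)*(t^2 + t - 12) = (t - 5)*(t - 1)*(t + 4)*(t - 3)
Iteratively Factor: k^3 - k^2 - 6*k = (k - 3)*(k^2 + 2*k) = (k - 3)*(k + 2)*(k)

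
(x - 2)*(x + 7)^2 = x^3 + 12*x^2 + 21*x - 98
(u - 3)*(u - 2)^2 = u^3 - 7*u^2 + 16*u - 12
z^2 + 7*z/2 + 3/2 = (z + 1/2)*(z + 3)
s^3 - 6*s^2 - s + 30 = (s - 5)*(s - 3)*(s + 2)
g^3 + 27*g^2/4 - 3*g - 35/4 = (g - 5/4)*(g + 1)*(g + 7)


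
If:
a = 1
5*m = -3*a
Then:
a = 1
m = -3/5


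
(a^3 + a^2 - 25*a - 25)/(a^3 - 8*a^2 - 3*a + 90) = (a^2 + 6*a + 5)/(a^2 - 3*a - 18)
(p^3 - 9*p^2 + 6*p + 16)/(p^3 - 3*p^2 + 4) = (p - 8)/(p - 2)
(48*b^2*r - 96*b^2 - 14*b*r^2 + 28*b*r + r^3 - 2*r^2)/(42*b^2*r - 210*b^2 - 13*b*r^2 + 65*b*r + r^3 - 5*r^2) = (-8*b*r + 16*b + r^2 - 2*r)/(-7*b*r + 35*b + r^2 - 5*r)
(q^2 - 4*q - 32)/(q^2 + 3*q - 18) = (q^2 - 4*q - 32)/(q^2 + 3*q - 18)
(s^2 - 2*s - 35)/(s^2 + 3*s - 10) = (s - 7)/(s - 2)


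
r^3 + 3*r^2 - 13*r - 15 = (r - 3)*(r + 1)*(r + 5)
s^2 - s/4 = s*(s - 1/4)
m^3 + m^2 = m^2*(m + 1)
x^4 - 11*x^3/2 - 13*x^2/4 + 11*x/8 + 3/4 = (x - 6)*(x - 1/2)*(x + 1/2)^2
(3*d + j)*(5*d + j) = 15*d^2 + 8*d*j + j^2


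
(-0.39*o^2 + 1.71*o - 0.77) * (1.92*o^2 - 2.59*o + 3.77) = -0.7488*o^4 + 4.2933*o^3 - 7.3776*o^2 + 8.441*o - 2.9029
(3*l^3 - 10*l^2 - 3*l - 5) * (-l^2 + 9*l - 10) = -3*l^5 + 37*l^4 - 117*l^3 + 78*l^2 - 15*l + 50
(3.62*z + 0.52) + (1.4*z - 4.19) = 5.02*z - 3.67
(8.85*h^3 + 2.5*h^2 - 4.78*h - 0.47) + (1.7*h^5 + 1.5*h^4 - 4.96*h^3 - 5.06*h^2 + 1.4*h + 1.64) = 1.7*h^5 + 1.5*h^4 + 3.89*h^3 - 2.56*h^2 - 3.38*h + 1.17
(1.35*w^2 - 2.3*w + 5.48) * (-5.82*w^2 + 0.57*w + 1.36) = -7.857*w^4 + 14.1555*w^3 - 31.3686*w^2 - 0.00439999999999996*w + 7.4528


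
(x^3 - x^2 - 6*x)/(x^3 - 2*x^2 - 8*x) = (x - 3)/(x - 4)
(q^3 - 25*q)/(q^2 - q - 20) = q*(q + 5)/(q + 4)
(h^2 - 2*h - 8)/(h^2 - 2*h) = (h^2 - 2*h - 8)/(h*(h - 2))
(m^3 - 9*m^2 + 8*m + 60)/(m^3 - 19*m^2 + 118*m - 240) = (m + 2)/(m - 8)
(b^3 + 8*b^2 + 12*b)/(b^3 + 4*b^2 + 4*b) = (b + 6)/(b + 2)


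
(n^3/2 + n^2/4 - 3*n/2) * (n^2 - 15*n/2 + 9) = n^5/2 - 7*n^4/2 + 9*n^3/8 + 27*n^2/2 - 27*n/2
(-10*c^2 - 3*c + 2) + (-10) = -10*c^2 - 3*c - 8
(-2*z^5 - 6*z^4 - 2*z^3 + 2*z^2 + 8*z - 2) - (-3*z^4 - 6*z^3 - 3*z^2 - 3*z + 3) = -2*z^5 - 3*z^4 + 4*z^3 + 5*z^2 + 11*z - 5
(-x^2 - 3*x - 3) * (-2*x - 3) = 2*x^3 + 9*x^2 + 15*x + 9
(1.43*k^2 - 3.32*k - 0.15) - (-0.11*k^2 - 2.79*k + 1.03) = 1.54*k^2 - 0.53*k - 1.18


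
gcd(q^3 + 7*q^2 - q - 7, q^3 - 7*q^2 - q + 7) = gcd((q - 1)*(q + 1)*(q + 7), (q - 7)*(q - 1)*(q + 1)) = q^2 - 1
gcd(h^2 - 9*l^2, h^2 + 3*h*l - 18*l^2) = h - 3*l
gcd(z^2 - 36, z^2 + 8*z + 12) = z + 6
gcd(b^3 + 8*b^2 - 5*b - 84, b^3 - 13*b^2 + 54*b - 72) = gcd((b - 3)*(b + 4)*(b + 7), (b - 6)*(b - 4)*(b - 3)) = b - 3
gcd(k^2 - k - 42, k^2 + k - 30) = k + 6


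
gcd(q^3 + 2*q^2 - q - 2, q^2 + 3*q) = 1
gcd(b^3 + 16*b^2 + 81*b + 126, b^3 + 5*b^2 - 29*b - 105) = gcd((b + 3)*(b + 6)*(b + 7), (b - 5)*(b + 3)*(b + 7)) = b^2 + 10*b + 21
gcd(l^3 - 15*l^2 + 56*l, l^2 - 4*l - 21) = l - 7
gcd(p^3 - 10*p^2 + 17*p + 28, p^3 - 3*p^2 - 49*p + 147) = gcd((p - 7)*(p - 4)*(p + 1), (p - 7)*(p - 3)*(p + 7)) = p - 7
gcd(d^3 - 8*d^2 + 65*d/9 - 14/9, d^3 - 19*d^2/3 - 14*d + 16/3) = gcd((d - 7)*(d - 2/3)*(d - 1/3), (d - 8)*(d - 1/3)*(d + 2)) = d - 1/3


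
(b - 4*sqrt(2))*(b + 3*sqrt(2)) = b^2 - sqrt(2)*b - 24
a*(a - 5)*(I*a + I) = I*a^3 - 4*I*a^2 - 5*I*a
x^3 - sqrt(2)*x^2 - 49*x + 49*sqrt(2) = (x - 7)*(x + 7)*(x - sqrt(2))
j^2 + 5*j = j*(j + 5)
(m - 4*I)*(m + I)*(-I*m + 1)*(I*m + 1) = m^4 - 3*I*m^3 + 5*m^2 - 3*I*m + 4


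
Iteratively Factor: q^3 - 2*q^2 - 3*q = (q + 1)*(q^2 - 3*q) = q*(q + 1)*(q - 3)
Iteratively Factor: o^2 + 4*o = (o)*(o + 4)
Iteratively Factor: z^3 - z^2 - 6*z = (z)*(z^2 - z - 6) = z*(z + 2)*(z - 3)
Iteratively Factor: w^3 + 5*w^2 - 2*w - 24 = (w + 3)*(w^2 + 2*w - 8) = (w - 2)*(w + 3)*(w + 4)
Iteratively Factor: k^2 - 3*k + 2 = (k - 1)*(k - 2)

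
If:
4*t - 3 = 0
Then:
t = 3/4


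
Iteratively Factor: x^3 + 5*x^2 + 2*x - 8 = (x + 2)*(x^2 + 3*x - 4) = (x - 1)*(x + 2)*(x + 4)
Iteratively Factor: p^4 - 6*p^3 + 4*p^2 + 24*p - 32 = (p + 2)*(p^3 - 8*p^2 + 20*p - 16) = (p - 4)*(p + 2)*(p^2 - 4*p + 4) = (p - 4)*(p - 2)*(p + 2)*(p - 2)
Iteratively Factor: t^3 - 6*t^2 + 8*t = (t - 4)*(t^2 - 2*t) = (t - 4)*(t - 2)*(t)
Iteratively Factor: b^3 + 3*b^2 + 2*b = (b + 2)*(b^2 + b) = b*(b + 2)*(b + 1)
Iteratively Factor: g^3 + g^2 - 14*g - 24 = (g - 4)*(g^2 + 5*g + 6) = (g - 4)*(g + 3)*(g + 2)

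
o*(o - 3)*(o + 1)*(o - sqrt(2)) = o^4 - 2*o^3 - sqrt(2)*o^3 - 3*o^2 + 2*sqrt(2)*o^2 + 3*sqrt(2)*o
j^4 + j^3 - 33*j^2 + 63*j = j*(j - 3)^2*(j + 7)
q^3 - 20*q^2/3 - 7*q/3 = q*(q - 7)*(q + 1/3)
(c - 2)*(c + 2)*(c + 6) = c^3 + 6*c^2 - 4*c - 24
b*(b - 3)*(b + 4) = b^3 + b^2 - 12*b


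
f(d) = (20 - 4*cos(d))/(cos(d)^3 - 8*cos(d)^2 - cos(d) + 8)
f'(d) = (20 - 4*cos(d))*(3*sin(d)*cos(d)^2 - 16*sin(d)*cos(d) - sin(d))/(cos(d)^3 - 8*cos(d)^2 - cos(d) + 8)^2 + 4*sin(d)/(cos(d)^3 - 8*cos(d)^2 - cos(d) + 8) = 2*(-163*cos(d) + 23*cos(2*d) - cos(3*d) + 29)/((cos(d) - 8)^2*sin(d)^3)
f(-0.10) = 229.46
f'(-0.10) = 4571.39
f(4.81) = 2.51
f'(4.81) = 0.30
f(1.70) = 2.57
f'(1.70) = 0.85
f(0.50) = 10.07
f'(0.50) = -36.38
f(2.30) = 4.70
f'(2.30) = 8.62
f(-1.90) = 2.86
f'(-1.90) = -2.14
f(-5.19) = 3.05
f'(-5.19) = -2.92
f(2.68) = 13.36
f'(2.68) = 54.07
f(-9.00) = 15.62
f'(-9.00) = -69.45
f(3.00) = 133.83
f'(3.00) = 1878.74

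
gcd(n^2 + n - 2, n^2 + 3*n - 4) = n - 1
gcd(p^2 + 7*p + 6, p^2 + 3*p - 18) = p + 6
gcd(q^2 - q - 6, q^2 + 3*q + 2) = q + 2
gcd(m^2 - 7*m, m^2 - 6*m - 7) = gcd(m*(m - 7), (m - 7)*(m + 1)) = m - 7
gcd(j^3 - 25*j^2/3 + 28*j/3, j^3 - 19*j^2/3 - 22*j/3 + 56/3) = j^2 - 25*j/3 + 28/3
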